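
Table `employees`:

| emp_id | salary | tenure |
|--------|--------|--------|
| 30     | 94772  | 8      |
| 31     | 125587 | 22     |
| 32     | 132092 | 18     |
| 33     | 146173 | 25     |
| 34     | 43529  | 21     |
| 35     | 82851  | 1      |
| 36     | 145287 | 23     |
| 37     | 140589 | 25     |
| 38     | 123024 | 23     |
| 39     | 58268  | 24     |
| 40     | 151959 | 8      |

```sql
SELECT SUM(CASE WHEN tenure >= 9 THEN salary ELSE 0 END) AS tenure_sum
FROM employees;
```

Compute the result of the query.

914549

emp_id=30: ✗
emp_id=31: ✓ → 125587
emp_id=32: ✓ → 132092
emp_id=33: ✓ → 146173
emp_id=34: ✓ → 43529
emp_id=35: ✗
emp_id=36: ✓ → 145287
emp_id=37: ✓ → 140589
emp_id=38: ✓ → 123024
emp_id=39: ✓ → 58268
emp_id=40: ✗
tenure_sum = 125587 + 132092 + 146173 + 43529 + 145287 + 140589 + 123024 + 58268 = 914549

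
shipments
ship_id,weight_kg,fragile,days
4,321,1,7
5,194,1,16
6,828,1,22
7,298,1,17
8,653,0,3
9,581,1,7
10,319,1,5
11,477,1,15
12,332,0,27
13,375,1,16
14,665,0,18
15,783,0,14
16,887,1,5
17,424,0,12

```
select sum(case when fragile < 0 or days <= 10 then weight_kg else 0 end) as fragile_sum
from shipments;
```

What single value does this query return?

2761

ship_id=4: ✓ → 321
ship_id=5: ✗
ship_id=6: ✗
ship_id=7: ✗
ship_id=8: ✓ → 653
ship_id=9: ✓ → 581
ship_id=10: ✓ → 319
ship_id=11: ✗
ship_id=12: ✗
ship_id=13: ✗
ship_id=14: ✗
ship_id=15: ✗
ship_id=16: ✓ → 887
ship_id=17: ✗
fragile_sum = 321 + 653 + 581 + 319 + 887 = 2761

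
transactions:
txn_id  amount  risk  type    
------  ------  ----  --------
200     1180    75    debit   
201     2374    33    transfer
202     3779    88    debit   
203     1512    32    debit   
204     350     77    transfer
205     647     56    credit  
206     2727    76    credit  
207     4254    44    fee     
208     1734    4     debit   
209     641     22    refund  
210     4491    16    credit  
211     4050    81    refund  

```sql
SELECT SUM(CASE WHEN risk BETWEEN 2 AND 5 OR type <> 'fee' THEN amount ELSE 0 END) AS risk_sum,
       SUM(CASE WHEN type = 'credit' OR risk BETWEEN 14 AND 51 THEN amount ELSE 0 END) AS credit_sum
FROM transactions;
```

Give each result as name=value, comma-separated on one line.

risk_sum=23485, credit_sum=16646

[risk_sum: risk BETWEEN 2 AND 5 OR type <> 'fee']
txn_id=200: ✓ → 1180
txn_id=201: ✓ → 2374
txn_id=202: ✓ → 3779
txn_id=203: ✓ → 1512
txn_id=204: ✓ → 350
txn_id=205: ✓ → 647
txn_id=206: ✓ → 2727
txn_id=207: ✗
txn_id=208: ✓ → 1734
txn_id=209: ✓ → 641
txn_id=210: ✓ → 4491
txn_id=211: ✓ → 4050
risk_sum = 1180 + 2374 + 3779 + 1512 + 350 + 647 + 2727 + 1734 + 641 + 4491 + 4050 = 23485
—
[credit_sum: type = 'credit' OR risk BETWEEN 14 AND 51]
txn_id=200: ✗
txn_id=201: ✓ → 2374
txn_id=202: ✗
txn_id=203: ✓ → 1512
txn_id=204: ✗
txn_id=205: ✓ → 647
txn_id=206: ✓ → 2727
txn_id=207: ✓ → 4254
txn_id=208: ✗
txn_id=209: ✓ → 641
txn_id=210: ✓ → 4491
txn_id=211: ✗
credit_sum = 2374 + 1512 + 647 + 2727 + 4254 + 641 + 4491 = 16646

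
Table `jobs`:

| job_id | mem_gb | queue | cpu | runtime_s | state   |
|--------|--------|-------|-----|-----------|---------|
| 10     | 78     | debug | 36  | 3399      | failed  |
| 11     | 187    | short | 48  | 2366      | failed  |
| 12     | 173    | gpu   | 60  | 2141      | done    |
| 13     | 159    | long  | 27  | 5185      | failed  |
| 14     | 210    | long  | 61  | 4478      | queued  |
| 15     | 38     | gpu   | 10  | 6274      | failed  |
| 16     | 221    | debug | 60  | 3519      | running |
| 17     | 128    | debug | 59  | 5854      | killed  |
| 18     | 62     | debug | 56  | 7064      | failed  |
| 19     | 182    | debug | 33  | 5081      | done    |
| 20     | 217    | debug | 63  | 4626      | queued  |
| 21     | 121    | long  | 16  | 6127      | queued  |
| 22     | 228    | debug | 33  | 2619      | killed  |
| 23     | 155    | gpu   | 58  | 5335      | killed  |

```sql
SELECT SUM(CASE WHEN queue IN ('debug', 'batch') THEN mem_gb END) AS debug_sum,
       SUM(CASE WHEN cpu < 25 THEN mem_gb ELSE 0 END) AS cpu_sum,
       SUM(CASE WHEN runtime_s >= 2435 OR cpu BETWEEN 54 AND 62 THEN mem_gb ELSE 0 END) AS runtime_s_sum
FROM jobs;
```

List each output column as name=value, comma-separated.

[debug_sum: queue IN ('debug', 'batch')]
job_id=10: ✓ → 78
job_id=11: ✗
job_id=12: ✗
job_id=13: ✗
job_id=14: ✗
job_id=15: ✗
job_id=16: ✓ → 221
job_id=17: ✓ → 128
job_id=18: ✓ → 62
job_id=19: ✓ → 182
job_id=20: ✓ → 217
job_id=21: ✗
job_id=22: ✓ → 228
job_id=23: ✗
debug_sum = 78 + 221 + 128 + 62 + 182 + 217 + 228 = 1116
—
[cpu_sum: cpu < 25]
job_id=10: ✗
job_id=11: ✗
job_id=12: ✗
job_id=13: ✗
job_id=14: ✗
job_id=15: ✓ → 38
job_id=16: ✗
job_id=17: ✗
job_id=18: ✗
job_id=19: ✗
job_id=20: ✗
job_id=21: ✓ → 121
job_id=22: ✗
job_id=23: ✗
cpu_sum = 38 + 121 = 159
—
[runtime_s_sum: runtime_s >= 2435 OR cpu BETWEEN 54 AND 62]
job_id=10: ✓ → 78
job_id=11: ✗
job_id=12: ✓ → 173
job_id=13: ✓ → 159
job_id=14: ✓ → 210
job_id=15: ✓ → 38
job_id=16: ✓ → 221
job_id=17: ✓ → 128
job_id=18: ✓ → 62
job_id=19: ✓ → 182
job_id=20: ✓ → 217
job_id=21: ✓ → 121
job_id=22: ✓ → 228
job_id=23: ✓ → 155
runtime_s_sum = 78 + 173 + 159 + 210 + 38 + 221 + 128 + 62 + 182 + 217 + 121 + 228 + 155 = 1972

debug_sum=1116, cpu_sum=159, runtime_s_sum=1972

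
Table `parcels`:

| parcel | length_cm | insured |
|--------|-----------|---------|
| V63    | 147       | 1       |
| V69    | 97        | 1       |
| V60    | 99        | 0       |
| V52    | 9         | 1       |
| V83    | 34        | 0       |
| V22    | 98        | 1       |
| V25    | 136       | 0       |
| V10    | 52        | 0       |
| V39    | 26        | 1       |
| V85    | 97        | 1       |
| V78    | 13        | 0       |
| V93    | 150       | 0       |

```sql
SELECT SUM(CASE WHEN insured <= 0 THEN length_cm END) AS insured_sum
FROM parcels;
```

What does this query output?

parcel=V63: ✗
parcel=V69: ✗
parcel=V60: ✓ → 99
parcel=V52: ✗
parcel=V83: ✓ → 34
parcel=V22: ✗
parcel=V25: ✓ → 136
parcel=V10: ✓ → 52
parcel=V39: ✗
parcel=V85: ✗
parcel=V78: ✓ → 13
parcel=V93: ✓ → 150
insured_sum = 99 + 34 + 136 + 52 + 13 + 150 = 484

484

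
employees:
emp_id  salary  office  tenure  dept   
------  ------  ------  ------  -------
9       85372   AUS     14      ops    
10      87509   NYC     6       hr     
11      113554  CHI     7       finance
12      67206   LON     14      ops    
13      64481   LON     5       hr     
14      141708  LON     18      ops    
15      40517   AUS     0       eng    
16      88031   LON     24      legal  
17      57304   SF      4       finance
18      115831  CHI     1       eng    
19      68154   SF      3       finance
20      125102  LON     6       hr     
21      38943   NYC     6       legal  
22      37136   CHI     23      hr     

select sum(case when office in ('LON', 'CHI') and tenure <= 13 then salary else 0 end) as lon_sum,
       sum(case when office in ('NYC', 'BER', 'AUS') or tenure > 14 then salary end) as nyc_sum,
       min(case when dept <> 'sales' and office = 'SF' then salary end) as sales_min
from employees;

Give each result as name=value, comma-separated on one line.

lon_sum=418968, nyc_sum=519216, sales_min=57304

[lon_sum: office in ('LON', 'CHI') and tenure <= 13]
emp_id=9: ✗
emp_id=10: ✗
emp_id=11: ✓ → 113554
emp_id=12: ✗
emp_id=13: ✓ → 64481
emp_id=14: ✗
emp_id=15: ✗
emp_id=16: ✗
emp_id=17: ✗
emp_id=18: ✓ → 115831
emp_id=19: ✗
emp_id=20: ✓ → 125102
emp_id=21: ✗
emp_id=22: ✗
lon_sum = 113554 + 64481 + 115831 + 125102 = 418968
—
[nyc_sum: office in ('NYC', 'BER', 'AUS') or tenure > 14]
emp_id=9: ✓ → 85372
emp_id=10: ✓ → 87509
emp_id=11: ✗
emp_id=12: ✗
emp_id=13: ✗
emp_id=14: ✓ → 141708
emp_id=15: ✓ → 40517
emp_id=16: ✓ → 88031
emp_id=17: ✗
emp_id=18: ✗
emp_id=19: ✗
emp_id=20: ✗
emp_id=21: ✓ → 38943
emp_id=22: ✓ → 37136
nyc_sum = 85372 + 87509 + 141708 + 40517 + 88031 + 38943 + 37136 = 519216
—
[sales_min: dept <> 'sales' and office = 'SF']
emp_id=9: ✗
emp_id=10: ✗
emp_id=11: ✗
emp_id=12: ✗
emp_id=13: ✗
emp_id=14: ✗
emp_id=15: ✗
emp_id=16: ✗
emp_id=17: ✓ → 57304
emp_id=18: ✗
emp_id=19: ✓ → 68154
emp_id=20: ✗
emp_id=21: ✗
emp_id=22: ✗
sales_min = MIN(57304, 68154) = 57304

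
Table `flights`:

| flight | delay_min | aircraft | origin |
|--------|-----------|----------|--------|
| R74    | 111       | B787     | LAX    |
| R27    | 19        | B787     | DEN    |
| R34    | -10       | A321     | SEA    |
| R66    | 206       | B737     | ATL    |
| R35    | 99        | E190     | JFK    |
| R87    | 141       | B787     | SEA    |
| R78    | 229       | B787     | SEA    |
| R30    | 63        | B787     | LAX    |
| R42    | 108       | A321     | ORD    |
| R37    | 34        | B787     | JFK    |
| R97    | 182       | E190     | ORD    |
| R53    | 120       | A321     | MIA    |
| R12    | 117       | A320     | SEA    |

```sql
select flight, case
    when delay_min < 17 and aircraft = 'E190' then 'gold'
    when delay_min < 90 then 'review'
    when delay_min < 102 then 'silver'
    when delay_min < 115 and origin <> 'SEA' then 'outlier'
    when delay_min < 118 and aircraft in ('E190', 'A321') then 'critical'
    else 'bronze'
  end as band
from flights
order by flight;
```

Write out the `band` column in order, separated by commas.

flight=R12: ELSE → bronze
flight=R27: delay_min < 90 → review
flight=R30: delay_min < 90 → review
flight=R34: delay_min < 90 → review
flight=R35: delay_min < 102 → silver
flight=R37: delay_min < 90 → review
flight=R42: delay_min < 115 and origin <> 'SEA' → outlier
flight=R53: ELSE → bronze
flight=R66: ELSE → bronze
flight=R74: delay_min < 115 and origin <> 'SEA' → outlier
flight=R78: ELSE → bronze
flight=R87: ELSE → bronze
flight=R97: ELSE → bronze

bronze, review, review, review, silver, review, outlier, bronze, bronze, outlier, bronze, bronze, bronze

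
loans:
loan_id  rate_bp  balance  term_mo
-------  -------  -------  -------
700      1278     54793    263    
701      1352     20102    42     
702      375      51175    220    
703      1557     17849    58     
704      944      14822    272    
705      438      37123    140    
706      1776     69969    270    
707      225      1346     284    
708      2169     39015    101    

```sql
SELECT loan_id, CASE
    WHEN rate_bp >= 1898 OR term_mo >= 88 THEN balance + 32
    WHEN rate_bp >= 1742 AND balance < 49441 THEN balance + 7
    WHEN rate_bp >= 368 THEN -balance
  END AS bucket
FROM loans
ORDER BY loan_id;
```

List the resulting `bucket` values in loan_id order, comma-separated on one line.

loan_id=700: rate_bp >= 1898 OR term_mo >= 88 → 54825
loan_id=701: rate_bp >= 368 → -20102
loan_id=702: rate_bp >= 1898 OR term_mo >= 88 → 51207
loan_id=703: rate_bp >= 368 → -17849
loan_id=704: rate_bp >= 1898 OR term_mo >= 88 → 14854
loan_id=705: rate_bp >= 1898 OR term_mo >= 88 → 37155
loan_id=706: rate_bp >= 1898 OR term_mo >= 88 → 70001
loan_id=707: rate_bp >= 1898 OR term_mo >= 88 → 1378
loan_id=708: rate_bp >= 1898 OR term_mo >= 88 → 39047

54825, -20102, 51207, -17849, 14854, 37155, 70001, 1378, 39047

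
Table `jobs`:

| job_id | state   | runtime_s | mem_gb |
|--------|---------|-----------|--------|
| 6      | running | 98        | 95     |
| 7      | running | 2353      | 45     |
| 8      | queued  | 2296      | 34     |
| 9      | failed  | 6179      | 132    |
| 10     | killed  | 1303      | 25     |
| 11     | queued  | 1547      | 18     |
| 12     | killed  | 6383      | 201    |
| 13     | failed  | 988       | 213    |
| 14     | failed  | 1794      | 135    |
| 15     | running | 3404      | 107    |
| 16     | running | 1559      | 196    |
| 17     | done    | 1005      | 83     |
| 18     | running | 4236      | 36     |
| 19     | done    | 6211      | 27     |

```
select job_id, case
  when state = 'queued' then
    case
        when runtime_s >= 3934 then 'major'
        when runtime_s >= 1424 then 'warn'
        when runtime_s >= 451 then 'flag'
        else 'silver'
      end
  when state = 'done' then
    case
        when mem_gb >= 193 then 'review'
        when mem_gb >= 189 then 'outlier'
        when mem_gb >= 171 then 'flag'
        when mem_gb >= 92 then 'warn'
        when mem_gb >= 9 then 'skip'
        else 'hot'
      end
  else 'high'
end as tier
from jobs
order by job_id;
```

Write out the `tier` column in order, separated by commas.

high, high, warn, high, high, warn, high, high, high, high, high, skip, high, skip

job_id=6: state='running' → outer ELSE → high
job_id=7: state='running' → outer ELSE → high
job_id=8: state='queued' → inner[runtime_s >= 1424] → warn
job_id=9: state='failed' → outer ELSE → high
job_id=10: state='killed' → outer ELSE → high
job_id=11: state='queued' → inner[runtime_s >= 1424] → warn
job_id=12: state='killed' → outer ELSE → high
job_id=13: state='failed' → outer ELSE → high
job_id=14: state='failed' → outer ELSE → high
job_id=15: state='running' → outer ELSE → high
job_id=16: state='running' → outer ELSE → high
job_id=17: state='done' → inner[mem_gb >= 9] → skip
job_id=18: state='running' → outer ELSE → high
job_id=19: state='done' → inner[mem_gb >= 9] → skip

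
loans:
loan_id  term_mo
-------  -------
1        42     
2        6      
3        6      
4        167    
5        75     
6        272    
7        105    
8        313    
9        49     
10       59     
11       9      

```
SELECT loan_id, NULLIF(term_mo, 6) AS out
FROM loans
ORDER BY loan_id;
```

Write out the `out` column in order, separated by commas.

42, NULL, NULL, 167, 75, 272, 105, 313, 49, 59, 9

loan_id=1: term_mo=42 vs 6: differ → 42
loan_id=2: term_mo=6 vs 6: equal → NULL
loan_id=3: term_mo=6 vs 6: equal → NULL
loan_id=4: term_mo=167 vs 6: differ → 167
loan_id=5: term_mo=75 vs 6: differ → 75
loan_id=6: term_mo=272 vs 6: differ → 272
loan_id=7: term_mo=105 vs 6: differ → 105
loan_id=8: term_mo=313 vs 6: differ → 313
loan_id=9: term_mo=49 vs 6: differ → 49
loan_id=10: term_mo=59 vs 6: differ → 59
loan_id=11: term_mo=9 vs 6: differ → 9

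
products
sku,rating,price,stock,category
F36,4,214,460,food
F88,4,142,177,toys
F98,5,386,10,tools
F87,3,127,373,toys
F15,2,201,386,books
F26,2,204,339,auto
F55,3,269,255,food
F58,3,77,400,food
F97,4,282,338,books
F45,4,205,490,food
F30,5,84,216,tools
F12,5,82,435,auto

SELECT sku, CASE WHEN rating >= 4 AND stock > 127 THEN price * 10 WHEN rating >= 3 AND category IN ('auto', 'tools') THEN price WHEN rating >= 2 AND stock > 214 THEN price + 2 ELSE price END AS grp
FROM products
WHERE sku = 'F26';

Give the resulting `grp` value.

206

sku = F26: rating=2, price=204, stock=339, category=auto.
rating >= 4 AND stock > 127 → false
rating >= 3 AND category IN ('auto', 'tools') → false
rating >= 2 AND stock > 214 → true → 206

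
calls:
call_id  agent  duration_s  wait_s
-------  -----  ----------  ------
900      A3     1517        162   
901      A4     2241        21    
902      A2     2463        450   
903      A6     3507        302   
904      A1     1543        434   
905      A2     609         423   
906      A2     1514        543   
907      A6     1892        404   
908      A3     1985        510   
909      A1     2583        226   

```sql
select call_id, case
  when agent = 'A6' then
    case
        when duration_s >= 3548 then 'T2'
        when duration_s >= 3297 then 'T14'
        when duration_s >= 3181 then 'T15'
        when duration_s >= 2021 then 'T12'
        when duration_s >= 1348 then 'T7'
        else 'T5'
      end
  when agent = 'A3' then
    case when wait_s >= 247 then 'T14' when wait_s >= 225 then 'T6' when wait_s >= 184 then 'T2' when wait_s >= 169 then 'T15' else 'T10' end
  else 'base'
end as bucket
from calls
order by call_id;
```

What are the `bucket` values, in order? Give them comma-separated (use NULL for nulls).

T10, base, base, T14, base, base, base, T7, T14, base

call_id=900: agent='A3' → inner[ELSE] → T10
call_id=901: agent='A4' → outer ELSE → base
call_id=902: agent='A2' → outer ELSE → base
call_id=903: agent='A6' → inner[duration_s >= 3297] → T14
call_id=904: agent='A1' → outer ELSE → base
call_id=905: agent='A2' → outer ELSE → base
call_id=906: agent='A2' → outer ELSE → base
call_id=907: agent='A6' → inner[duration_s >= 1348] → T7
call_id=908: agent='A3' → inner[wait_s >= 247] → T14
call_id=909: agent='A1' → outer ELSE → base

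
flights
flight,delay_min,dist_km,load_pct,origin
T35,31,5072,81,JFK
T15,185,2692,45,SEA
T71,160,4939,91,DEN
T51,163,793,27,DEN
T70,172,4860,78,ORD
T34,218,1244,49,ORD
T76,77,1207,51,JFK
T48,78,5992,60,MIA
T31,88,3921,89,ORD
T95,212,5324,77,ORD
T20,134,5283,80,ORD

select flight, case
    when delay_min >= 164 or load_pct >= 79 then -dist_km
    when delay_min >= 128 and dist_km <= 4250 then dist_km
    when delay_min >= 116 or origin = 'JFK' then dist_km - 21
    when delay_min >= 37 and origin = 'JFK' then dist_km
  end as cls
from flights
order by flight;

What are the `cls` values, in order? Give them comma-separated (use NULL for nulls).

-2692, -5283, -3921, -1244, -5072, NULL, 793, -4860, -4939, 1186, -5324

flight=T15: delay_min >= 164 or load_pct >= 79 → -2692
flight=T20: delay_min >= 164 or load_pct >= 79 → -5283
flight=T31: delay_min >= 164 or load_pct >= 79 → -3921
flight=T34: delay_min >= 164 or load_pct >= 79 → -1244
flight=T35: delay_min >= 164 or load_pct >= 79 → -5072
flight=T48: (no match → NULL) → NULL
flight=T51: delay_min >= 128 and dist_km <= 4250 → 793
flight=T70: delay_min >= 164 or load_pct >= 79 → -4860
flight=T71: delay_min >= 164 or load_pct >= 79 → -4939
flight=T76: delay_min >= 116 or origin = 'JFK' → 1186
flight=T95: delay_min >= 164 or load_pct >= 79 → -5324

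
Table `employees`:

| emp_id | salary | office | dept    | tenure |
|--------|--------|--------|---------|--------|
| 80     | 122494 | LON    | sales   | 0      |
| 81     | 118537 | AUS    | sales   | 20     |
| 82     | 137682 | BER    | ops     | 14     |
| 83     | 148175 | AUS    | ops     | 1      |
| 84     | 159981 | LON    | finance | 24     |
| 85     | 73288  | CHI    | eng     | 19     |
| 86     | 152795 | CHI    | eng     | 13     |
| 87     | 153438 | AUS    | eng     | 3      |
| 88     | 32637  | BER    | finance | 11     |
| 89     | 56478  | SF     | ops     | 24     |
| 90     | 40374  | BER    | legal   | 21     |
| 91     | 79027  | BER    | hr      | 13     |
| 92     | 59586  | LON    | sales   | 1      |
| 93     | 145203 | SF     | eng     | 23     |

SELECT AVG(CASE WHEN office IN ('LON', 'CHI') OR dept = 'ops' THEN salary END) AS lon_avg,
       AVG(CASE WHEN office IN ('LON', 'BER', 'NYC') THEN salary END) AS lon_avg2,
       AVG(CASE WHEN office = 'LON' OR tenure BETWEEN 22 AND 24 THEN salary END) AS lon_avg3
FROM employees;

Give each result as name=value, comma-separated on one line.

[lon_avg: office IN ('LON', 'CHI') OR dept = 'ops']
emp_id=80: ✓ → 122494
emp_id=81: ✗
emp_id=82: ✓ → 137682
emp_id=83: ✓ → 148175
emp_id=84: ✓ → 159981
emp_id=85: ✓ → 73288
emp_id=86: ✓ → 152795
emp_id=87: ✗
emp_id=88: ✗
emp_id=89: ✓ → 56478
emp_id=90: ✗
emp_id=91: ✗
emp_id=92: ✓ → 59586
emp_id=93: ✗
lon_avg = (122494 + 137682 + 148175 + 159981 + 73288 + 152795 + 56478 + 59586) / 8 = 113809.875
—
[lon_avg2: office IN ('LON', 'BER', 'NYC')]
emp_id=80: ✓ → 122494
emp_id=81: ✗
emp_id=82: ✓ → 137682
emp_id=83: ✗
emp_id=84: ✓ → 159981
emp_id=85: ✗
emp_id=86: ✗
emp_id=87: ✗
emp_id=88: ✓ → 32637
emp_id=89: ✗
emp_id=90: ✓ → 40374
emp_id=91: ✓ → 79027
emp_id=92: ✓ → 59586
emp_id=93: ✗
lon_avg2 = (122494 + 137682 + 159981 + 32637 + 40374 + 79027 + 59586) / 7 = 90254.4285714286
—
[lon_avg3: office = 'LON' OR tenure BETWEEN 22 AND 24]
emp_id=80: ✓ → 122494
emp_id=81: ✗
emp_id=82: ✗
emp_id=83: ✗
emp_id=84: ✓ → 159981
emp_id=85: ✗
emp_id=86: ✗
emp_id=87: ✗
emp_id=88: ✗
emp_id=89: ✓ → 56478
emp_id=90: ✗
emp_id=91: ✗
emp_id=92: ✓ → 59586
emp_id=93: ✓ → 145203
lon_avg3 = (122494 + 159981 + 56478 + 59586 + 145203) / 5 = 108748.4

lon_avg=113809.875, lon_avg2=90254.4285714286, lon_avg3=108748.4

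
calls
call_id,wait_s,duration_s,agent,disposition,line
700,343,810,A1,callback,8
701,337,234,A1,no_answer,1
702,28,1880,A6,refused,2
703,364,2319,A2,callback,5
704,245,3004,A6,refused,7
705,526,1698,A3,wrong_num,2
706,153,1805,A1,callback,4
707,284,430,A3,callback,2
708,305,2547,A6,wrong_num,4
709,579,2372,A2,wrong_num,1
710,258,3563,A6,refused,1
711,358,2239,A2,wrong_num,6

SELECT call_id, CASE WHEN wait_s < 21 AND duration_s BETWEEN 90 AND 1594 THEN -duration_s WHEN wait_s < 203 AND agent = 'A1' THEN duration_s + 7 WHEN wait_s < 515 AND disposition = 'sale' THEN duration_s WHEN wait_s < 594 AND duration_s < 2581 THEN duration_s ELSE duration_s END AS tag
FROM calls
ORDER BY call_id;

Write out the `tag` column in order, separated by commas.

810, 234, 1880, 2319, 3004, 1698, 1812, 430, 2547, 2372, 3563, 2239

call_id=700: wait_s < 594 AND duration_s < 2581 → 810
call_id=701: wait_s < 594 AND duration_s < 2581 → 234
call_id=702: wait_s < 594 AND duration_s < 2581 → 1880
call_id=703: wait_s < 594 AND duration_s < 2581 → 2319
call_id=704: ELSE → 3004
call_id=705: wait_s < 594 AND duration_s < 2581 → 1698
call_id=706: wait_s < 203 AND agent = 'A1' → 1812
call_id=707: wait_s < 594 AND duration_s < 2581 → 430
call_id=708: wait_s < 594 AND duration_s < 2581 → 2547
call_id=709: wait_s < 594 AND duration_s < 2581 → 2372
call_id=710: ELSE → 3563
call_id=711: wait_s < 594 AND duration_s < 2581 → 2239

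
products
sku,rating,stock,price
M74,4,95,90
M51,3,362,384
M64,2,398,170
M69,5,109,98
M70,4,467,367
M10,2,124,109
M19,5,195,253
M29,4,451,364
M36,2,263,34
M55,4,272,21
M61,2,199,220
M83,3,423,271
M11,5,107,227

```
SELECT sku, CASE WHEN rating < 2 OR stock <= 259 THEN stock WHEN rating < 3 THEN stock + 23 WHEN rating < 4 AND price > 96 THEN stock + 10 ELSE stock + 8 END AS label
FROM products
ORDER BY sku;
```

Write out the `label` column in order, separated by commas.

sku=M10: rating < 2 OR stock <= 259 → 124
sku=M11: rating < 2 OR stock <= 259 → 107
sku=M19: rating < 2 OR stock <= 259 → 195
sku=M29: ELSE → 459
sku=M36: rating < 3 → 286
sku=M51: rating < 4 AND price > 96 → 372
sku=M55: ELSE → 280
sku=M61: rating < 2 OR stock <= 259 → 199
sku=M64: rating < 3 → 421
sku=M69: rating < 2 OR stock <= 259 → 109
sku=M70: ELSE → 475
sku=M74: rating < 2 OR stock <= 259 → 95
sku=M83: rating < 4 AND price > 96 → 433

124, 107, 195, 459, 286, 372, 280, 199, 421, 109, 475, 95, 433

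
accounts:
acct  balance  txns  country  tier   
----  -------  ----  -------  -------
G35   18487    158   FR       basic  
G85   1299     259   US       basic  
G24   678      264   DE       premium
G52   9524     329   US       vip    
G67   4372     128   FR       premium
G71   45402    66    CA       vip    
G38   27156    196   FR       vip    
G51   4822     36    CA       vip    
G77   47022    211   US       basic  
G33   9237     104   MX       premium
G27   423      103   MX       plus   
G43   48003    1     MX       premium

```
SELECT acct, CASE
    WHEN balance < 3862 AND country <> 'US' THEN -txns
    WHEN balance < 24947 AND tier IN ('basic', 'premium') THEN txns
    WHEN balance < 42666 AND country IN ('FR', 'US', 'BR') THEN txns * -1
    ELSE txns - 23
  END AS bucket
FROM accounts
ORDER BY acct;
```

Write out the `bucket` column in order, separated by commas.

-264, -103, 104, 158, -196, -22, 13, -329, 128, 43, 188, 259

acct=G24: balance < 3862 AND country <> 'US' → -264
acct=G27: balance < 3862 AND country <> 'US' → -103
acct=G33: balance < 24947 AND tier IN ('basic', 'premium') → 104
acct=G35: balance < 24947 AND tier IN ('basic', 'premium') → 158
acct=G38: balance < 42666 AND country IN ('FR', 'US', 'BR') → -196
acct=G43: ELSE → -22
acct=G51: ELSE → 13
acct=G52: balance < 42666 AND country IN ('FR', 'US', 'BR') → -329
acct=G67: balance < 24947 AND tier IN ('basic', 'premium') → 128
acct=G71: ELSE → 43
acct=G77: ELSE → 188
acct=G85: balance < 24947 AND tier IN ('basic', 'premium') → 259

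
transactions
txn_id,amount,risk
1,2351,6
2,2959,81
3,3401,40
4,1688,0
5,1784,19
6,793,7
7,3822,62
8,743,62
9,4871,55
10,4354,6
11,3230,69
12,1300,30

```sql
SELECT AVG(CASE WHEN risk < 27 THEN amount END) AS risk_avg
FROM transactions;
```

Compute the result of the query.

2194

txn_id=1: ✓ → 2351
txn_id=2: ✗
txn_id=3: ✗
txn_id=4: ✓ → 1688
txn_id=5: ✓ → 1784
txn_id=6: ✓ → 793
txn_id=7: ✗
txn_id=8: ✗
txn_id=9: ✗
txn_id=10: ✓ → 4354
txn_id=11: ✗
txn_id=12: ✗
risk_avg = (2351 + 1688 + 1784 + 793 + 4354) / 5 = 2194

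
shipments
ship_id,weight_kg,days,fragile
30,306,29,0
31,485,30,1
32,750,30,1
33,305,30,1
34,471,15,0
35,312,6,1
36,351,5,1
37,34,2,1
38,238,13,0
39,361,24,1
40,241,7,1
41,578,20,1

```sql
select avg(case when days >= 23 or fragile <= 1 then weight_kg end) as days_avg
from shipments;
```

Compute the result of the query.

ship_id=30: ✓ → 306
ship_id=31: ✓ → 485
ship_id=32: ✓ → 750
ship_id=33: ✓ → 305
ship_id=34: ✓ → 471
ship_id=35: ✓ → 312
ship_id=36: ✓ → 351
ship_id=37: ✓ → 34
ship_id=38: ✓ → 238
ship_id=39: ✓ → 361
ship_id=40: ✓ → 241
ship_id=41: ✓ → 578
days_avg = (306 + 485 + 750 + 305 + 471 + 312 + 351 + 34 + 238 + 361 + 241 + 578) / 12 = 369.3333333333

369.3333333333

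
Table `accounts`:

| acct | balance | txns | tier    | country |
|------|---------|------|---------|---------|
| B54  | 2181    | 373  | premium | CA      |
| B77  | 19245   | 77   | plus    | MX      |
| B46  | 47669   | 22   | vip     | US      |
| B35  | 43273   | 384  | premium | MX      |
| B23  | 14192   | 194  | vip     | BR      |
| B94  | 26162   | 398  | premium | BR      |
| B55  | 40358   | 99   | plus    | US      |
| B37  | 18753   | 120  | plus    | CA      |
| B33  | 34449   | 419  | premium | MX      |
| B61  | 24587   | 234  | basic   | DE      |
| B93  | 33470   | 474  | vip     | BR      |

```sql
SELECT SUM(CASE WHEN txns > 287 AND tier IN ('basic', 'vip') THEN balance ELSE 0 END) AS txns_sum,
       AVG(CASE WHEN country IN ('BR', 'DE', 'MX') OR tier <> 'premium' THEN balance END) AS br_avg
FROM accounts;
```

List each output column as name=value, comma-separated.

txns_sum=33470, br_avg=30215.8

[txns_sum: txns > 287 AND tier IN ('basic', 'vip')]
acct=B54: ✗
acct=B77: ✗
acct=B46: ✗
acct=B35: ✗
acct=B23: ✗
acct=B94: ✗
acct=B55: ✗
acct=B37: ✗
acct=B33: ✗
acct=B61: ✗
acct=B93: ✓ → 33470
txns_sum = 33470
—
[br_avg: country IN ('BR', 'DE', 'MX') OR tier <> 'premium']
acct=B54: ✗
acct=B77: ✓ → 19245
acct=B46: ✓ → 47669
acct=B35: ✓ → 43273
acct=B23: ✓ → 14192
acct=B94: ✓ → 26162
acct=B55: ✓ → 40358
acct=B37: ✓ → 18753
acct=B33: ✓ → 34449
acct=B61: ✓ → 24587
acct=B93: ✓ → 33470
br_avg = (19245 + 47669 + 43273 + 14192 + 26162 + 40358 + 18753 + 34449 + 24587 + 33470) / 10 = 30215.8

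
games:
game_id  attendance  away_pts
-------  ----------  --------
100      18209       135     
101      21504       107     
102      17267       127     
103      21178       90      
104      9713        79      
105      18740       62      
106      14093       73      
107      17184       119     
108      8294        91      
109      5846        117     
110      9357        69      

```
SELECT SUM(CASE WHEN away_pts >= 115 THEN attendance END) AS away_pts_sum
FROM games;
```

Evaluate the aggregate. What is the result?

58506

game_id=100: ✓ → 18209
game_id=101: ✗
game_id=102: ✓ → 17267
game_id=103: ✗
game_id=104: ✗
game_id=105: ✗
game_id=106: ✗
game_id=107: ✓ → 17184
game_id=108: ✗
game_id=109: ✓ → 5846
game_id=110: ✗
away_pts_sum = 18209 + 17267 + 17184 + 5846 = 58506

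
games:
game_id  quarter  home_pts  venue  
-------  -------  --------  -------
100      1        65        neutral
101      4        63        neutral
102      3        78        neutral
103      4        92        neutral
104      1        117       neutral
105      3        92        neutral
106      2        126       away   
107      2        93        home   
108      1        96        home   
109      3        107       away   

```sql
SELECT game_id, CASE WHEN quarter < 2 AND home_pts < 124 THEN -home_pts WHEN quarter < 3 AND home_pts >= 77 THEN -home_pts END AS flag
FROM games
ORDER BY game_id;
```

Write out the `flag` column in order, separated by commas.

game_id=100: quarter < 2 AND home_pts < 124 → -65
game_id=101: (no match → NULL) → NULL
game_id=102: (no match → NULL) → NULL
game_id=103: (no match → NULL) → NULL
game_id=104: quarter < 2 AND home_pts < 124 → -117
game_id=105: (no match → NULL) → NULL
game_id=106: quarter < 3 AND home_pts >= 77 → -126
game_id=107: quarter < 3 AND home_pts >= 77 → -93
game_id=108: quarter < 2 AND home_pts < 124 → -96
game_id=109: (no match → NULL) → NULL

-65, NULL, NULL, NULL, -117, NULL, -126, -93, -96, NULL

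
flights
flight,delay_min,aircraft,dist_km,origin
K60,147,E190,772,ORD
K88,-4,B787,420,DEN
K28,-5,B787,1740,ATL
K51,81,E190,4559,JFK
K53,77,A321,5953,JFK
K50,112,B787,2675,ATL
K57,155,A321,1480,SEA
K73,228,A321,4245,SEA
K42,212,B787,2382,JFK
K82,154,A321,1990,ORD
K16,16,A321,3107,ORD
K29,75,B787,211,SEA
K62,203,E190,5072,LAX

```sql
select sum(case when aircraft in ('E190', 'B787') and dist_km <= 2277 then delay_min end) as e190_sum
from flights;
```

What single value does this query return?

213

flight=K60: ✓ → 147
flight=K88: ✓ → -4
flight=K28: ✓ → -5
flight=K51: ✗
flight=K53: ✗
flight=K50: ✗
flight=K57: ✗
flight=K73: ✗
flight=K42: ✗
flight=K82: ✗
flight=K16: ✗
flight=K29: ✓ → 75
flight=K62: ✗
e190_sum = 147 + -4 + -5 + 75 = 213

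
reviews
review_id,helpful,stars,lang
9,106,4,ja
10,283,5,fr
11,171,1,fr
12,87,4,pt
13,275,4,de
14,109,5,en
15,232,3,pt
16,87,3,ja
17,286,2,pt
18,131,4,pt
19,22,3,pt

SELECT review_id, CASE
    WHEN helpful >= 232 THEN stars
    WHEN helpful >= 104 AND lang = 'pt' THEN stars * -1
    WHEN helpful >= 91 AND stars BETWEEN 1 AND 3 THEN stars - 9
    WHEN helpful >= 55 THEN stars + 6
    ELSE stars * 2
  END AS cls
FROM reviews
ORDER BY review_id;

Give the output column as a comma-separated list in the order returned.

10, 5, -8, 10, 4, 11, 3, 9, 2, -4, 6

review_id=9: helpful >= 55 → 10
review_id=10: helpful >= 232 → 5
review_id=11: helpful >= 91 AND stars BETWEEN 1 AND 3 → -8
review_id=12: helpful >= 55 → 10
review_id=13: helpful >= 232 → 4
review_id=14: helpful >= 55 → 11
review_id=15: helpful >= 232 → 3
review_id=16: helpful >= 55 → 9
review_id=17: helpful >= 232 → 2
review_id=18: helpful >= 104 AND lang = 'pt' → -4
review_id=19: ELSE → 6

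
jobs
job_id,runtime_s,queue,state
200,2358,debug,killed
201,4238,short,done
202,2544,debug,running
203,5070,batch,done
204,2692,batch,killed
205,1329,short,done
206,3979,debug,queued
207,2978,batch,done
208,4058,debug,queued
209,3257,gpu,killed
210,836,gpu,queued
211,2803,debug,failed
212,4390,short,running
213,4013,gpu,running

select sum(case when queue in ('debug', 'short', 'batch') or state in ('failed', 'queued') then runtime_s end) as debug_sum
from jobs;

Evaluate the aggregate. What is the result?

job_id=200: ✓ → 2358
job_id=201: ✓ → 4238
job_id=202: ✓ → 2544
job_id=203: ✓ → 5070
job_id=204: ✓ → 2692
job_id=205: ✓ → 1329
job_id=206: ✓ → 3979
job_id=207: ✓ → 2978
job_id=208: ✓ → 4058
job_id=209: ✗
job_id=210: ✓ → 836
job_id=211: ✓ → 2803
job_id=212: ✓ → 4390
job_id=213: ✗
debug_sum = 2358 + 4238 + 2544 + 5070 + 2692 + 1329 + 3979 + 2978 + 4058 + 836 + 2803 + 4390 = 37275

37275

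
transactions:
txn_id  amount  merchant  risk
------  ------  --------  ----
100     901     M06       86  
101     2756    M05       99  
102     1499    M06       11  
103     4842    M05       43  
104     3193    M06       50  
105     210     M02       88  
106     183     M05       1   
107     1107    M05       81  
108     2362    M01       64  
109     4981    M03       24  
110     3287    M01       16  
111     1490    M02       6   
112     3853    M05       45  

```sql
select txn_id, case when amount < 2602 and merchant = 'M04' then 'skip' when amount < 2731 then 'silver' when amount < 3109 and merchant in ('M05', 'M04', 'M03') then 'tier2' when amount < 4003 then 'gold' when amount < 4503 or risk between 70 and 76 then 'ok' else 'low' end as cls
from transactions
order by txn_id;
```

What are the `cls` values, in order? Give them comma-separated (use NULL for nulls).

silver, tier2, silver, low, gold, silver, silver, silver, silver, low, gold, silver, gold

txn_id=100: amount < 2731 → silver
txn_id=101: amount < 3109 and merchant in ('M05', 'M04', 'M03') → tier2
txn_id=102: amount < 2731 → silver
txn_id=103: ELSE → low
txn_id=104: amount < 4003 → gold
txn_id=105: amount < 2731 → silver
txn_id=106: amount < 2731 → silver
txn_id=107: amount < 2731 → silver
txn_id=108: amount < 2731 → silver
txn_id=109: ELSE → low
txn_id=110: amount < 4003 → gold
txn_id=111: amount < 2731 → silver
txn_id=112: amount < 4003 → gold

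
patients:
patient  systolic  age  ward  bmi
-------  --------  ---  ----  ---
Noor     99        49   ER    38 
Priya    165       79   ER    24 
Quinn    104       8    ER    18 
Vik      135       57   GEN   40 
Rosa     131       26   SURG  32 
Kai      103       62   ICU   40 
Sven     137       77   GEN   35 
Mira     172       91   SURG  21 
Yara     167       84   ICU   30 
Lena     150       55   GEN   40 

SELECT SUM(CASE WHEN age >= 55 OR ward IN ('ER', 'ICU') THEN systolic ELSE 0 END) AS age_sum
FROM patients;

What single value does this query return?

patient=Noor: ✓ → 99
patient=Priya: ✓ → 165
patient=Quinn: ✓ → 104
patient=Vik: ✓ → 135
patient=Rosa: ✗
patient=Kai: ✓ → 103
patient=Sven: ✓ → 137
patient=Mira: ✓ → 172
patient=Yara: ✓ → 167
patient=Lena: ✓ → 150
age_sum = 99 + 165 + 104 + 135 + 103 + 137 + 172 + 167 + 150 = 1232

1232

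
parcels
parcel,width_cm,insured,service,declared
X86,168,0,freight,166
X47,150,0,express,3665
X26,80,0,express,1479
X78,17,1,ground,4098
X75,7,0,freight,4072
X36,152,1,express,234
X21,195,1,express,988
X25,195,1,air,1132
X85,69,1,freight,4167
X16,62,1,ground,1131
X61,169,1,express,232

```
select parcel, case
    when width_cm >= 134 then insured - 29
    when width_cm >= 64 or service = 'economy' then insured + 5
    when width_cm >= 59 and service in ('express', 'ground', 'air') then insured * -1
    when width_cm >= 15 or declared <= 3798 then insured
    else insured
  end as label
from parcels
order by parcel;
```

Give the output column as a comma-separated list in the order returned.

parcel=X16: width_cm >= 59 and service in ('express', 'ground', 'air') → -1
parcel=X21: width_cm >= 134 → -28
parcel=X25: width_cm >= 134 → -28
parcel=X26: width_cm >= 64 or service = 'economy' → 5
parcel=X36: width_cm >= 134 → -28
parcel=X47: width_cm >= 134 → -29
parcel=X61: width_cm >= 134 → -28
parcel=X75: ELSE → 0
parcel=X78: width_cm >= 15 or declared <= 3798 → 1
parcel=X85: width_cm >= 64 or service = 'economy' → 6
parcel=X86: width_cm >= 134 → -29

-1, -28, -28, 5, -28, -29, -28, 0, 1, 6, -29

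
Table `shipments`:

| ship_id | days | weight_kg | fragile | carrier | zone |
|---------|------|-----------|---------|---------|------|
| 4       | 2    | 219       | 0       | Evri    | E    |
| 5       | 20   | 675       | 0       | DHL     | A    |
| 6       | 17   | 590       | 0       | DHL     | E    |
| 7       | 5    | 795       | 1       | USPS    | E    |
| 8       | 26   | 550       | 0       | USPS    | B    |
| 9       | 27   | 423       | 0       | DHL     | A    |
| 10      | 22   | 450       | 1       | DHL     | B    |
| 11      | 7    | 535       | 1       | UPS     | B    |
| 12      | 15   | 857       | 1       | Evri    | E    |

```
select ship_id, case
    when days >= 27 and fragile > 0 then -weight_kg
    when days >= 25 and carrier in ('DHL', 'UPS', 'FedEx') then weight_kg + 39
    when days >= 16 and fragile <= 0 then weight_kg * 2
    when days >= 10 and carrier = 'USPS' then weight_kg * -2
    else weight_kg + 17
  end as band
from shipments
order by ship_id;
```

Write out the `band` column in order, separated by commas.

ship_id=4: ELSE → 236
ship_id=5: days >= 16 and fragile <= 0 → 1350
ship_id=6: days >= 16 and fragile <= 0 → 1180
ship_id=7: ELSE → 812
ship_id=8: days >= 16 and fragile <= 0 → 1100
ship_id=9: days >= 25 and carrier in ('DHL', 'UPS', 'FedEx') → 462
ship_id=10: ELSE → 467
ship_id=11: ELSE → 552
ship_id=12: ELSE → 874

236, 1350, 1180, 812, 1100, 462, 467, 552, 874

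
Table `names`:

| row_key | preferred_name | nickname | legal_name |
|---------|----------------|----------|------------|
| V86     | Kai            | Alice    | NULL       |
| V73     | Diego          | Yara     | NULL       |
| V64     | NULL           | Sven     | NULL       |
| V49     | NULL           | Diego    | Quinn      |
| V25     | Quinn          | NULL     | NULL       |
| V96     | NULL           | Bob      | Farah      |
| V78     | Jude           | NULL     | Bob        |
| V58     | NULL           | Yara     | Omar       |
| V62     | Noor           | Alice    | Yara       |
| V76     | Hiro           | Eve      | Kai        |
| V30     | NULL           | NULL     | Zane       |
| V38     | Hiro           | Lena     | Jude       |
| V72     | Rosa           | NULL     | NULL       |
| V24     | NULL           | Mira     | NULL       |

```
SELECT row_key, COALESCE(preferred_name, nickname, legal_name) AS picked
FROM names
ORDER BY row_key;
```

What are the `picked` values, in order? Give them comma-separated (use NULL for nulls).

Mira, Quinn, Zane, Hiro, Diego, Yara, Noor, Sven, Rosa, Diego, Hiro, Jude, Kai, Bob

row_key=V24: preferred_name=NULL, nickname=Mira → Mira
row_key=V25: preferred_name=Quinn → Quinn
row_key=V30: preferred_name=NULL, nickname=NULL, legal_name=Zane → Zane
row_key=V38: preferred_name=Hiro → Hiro
row_key=V49: preferred_name=NULL, nickname=Diego → Diego
row_key=V58: preferred_name=NULL, nickname=Yara → Yara
row_key=V62: preferred_name=Noor → Noor
row_key=V64: preferred_name=NULL, nickname=Sven → Sven
row_key=V72: preferred_name=Rosa → Rosa
row_key=V73: preferred_name=Diego → Diego
row_key=V76: preferred_name=Hiro → Hiro
row_key=V78: preferred_name=Jude → Jude
row_key=V86: preferred_name=Kai → Kai
row_key=V96: preferred_name=NULL, nickname=Bob → Bob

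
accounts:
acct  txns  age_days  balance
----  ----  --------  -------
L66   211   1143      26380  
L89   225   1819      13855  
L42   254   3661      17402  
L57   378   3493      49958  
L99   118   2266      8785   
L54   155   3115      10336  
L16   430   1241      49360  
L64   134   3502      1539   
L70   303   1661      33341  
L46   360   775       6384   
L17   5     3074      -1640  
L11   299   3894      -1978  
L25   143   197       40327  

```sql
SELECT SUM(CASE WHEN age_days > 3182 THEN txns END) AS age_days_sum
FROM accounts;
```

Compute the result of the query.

1065

acct=L66: ✗
acct=L89: ✗
acct=L42: ✓ → 254
acct=L57: ✓ → 378
acct=L99: ✗
acct=L54: ✗
acct=L16: ✗
acct=L64: ✓ → 134
acct=L70: ✗
acct=L46: ✗
acct=L17: ✗
acct=L11: ✓ → 299
acct=L25: ✗
age_days_sum = 254 + 378 + 134 + 299 = 1065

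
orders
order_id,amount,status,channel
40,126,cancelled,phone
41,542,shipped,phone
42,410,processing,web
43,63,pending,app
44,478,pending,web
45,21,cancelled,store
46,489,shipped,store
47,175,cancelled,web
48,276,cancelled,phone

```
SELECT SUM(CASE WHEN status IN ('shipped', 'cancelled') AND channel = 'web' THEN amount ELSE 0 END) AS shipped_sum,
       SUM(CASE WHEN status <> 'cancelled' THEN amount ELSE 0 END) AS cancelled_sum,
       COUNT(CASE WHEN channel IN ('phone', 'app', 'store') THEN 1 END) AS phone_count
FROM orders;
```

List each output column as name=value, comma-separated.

[shipped_sum: status IN ('shipped', 'cancelled') AND channel = 'web']
order_id=40: ✗
order_id=41: ✗
order_id=42: ✗
order_id=43: ✗
order_id=44: ✗
order_id=45: ✗
order_id=46: ✗
order_id=47: ✓ → 175
order_id=48: ✗
shipped_sum = 175
—
[cancelled_sum: status <> 'cancelled']
order_id=40: ✗
order_id=41: ✓ → 542
order_id=42: ✓ → 410
order_id=43: ✓ → 63
order_id=44: ✓ → 478
order_id=45: ✗
order_id=46: ✓ → 489
order_id=47: ✗
order_id=48: ✗
cancelled_sum = 542 + 410 + 63 + 478 + 489 = 1982
—
[phone_count: channel IN ('phone', 'app', 'store')]
order_id=40: ✓ → 1
order_id=41: ✓ → 1
order_id=42: ✗
order_id=43: ✓ → 1
order_id=44: ✗
order_id=45: ✓ → 1
order_id=46: ✓ → 1
order_id=47: ✗
order_id=48: ✓ → 1
phone_count = COUNT(1, 1, 1, 1, 1, 1) = 6

shipped_sum=175, cancelled_sum=1982, phone_count=6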